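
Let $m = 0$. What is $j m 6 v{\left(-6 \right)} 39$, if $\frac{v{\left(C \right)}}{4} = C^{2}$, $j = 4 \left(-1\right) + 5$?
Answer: $0$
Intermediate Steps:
$j = 1$ ($j = -4 + 5 = 1$)
$v{\left(C \right)} = 4 C^{2}$
$j m 6 v{\left(-6 \right)} 39 = 1 \cdot 0 \cdot 6 \cdot 4 \left(-6\right)^{2} \cdot 39 = 0 \cdot 6 \cdot 4 \cdot 36 \cdot 39 = 0 \cdot 144 \cdot 39 = 0 \cdot 39 = 0$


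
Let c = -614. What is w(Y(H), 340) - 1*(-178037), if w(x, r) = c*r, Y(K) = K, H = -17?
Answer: -30723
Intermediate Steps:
w(x, r) = -614*r
w(Y(H), 340) - 1*(-178037) = -614*340 - 1*(-178037) = -208760 + 178037 = -30723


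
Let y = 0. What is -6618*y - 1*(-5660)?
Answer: 5660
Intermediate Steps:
-6618*y - 1*(-5660) = -6618*0 - 1*(-5660) = 0 + 5660 = 5660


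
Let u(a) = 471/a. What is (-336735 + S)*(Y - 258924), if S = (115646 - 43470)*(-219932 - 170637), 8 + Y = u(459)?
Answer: 1116789193356165881/153 ≈ 7.2993e+15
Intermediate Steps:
Y = -1067/153 (Y = -8 + 471/459 = -8 + 471*(1/459) = -8 + 157/153 = -1067/153 ≈ -6.9739)
S = -28189708144 (S = 72176*(-390569) = -28189708144)
(-336735 + S)*(Y - 258924) = (-336735 - 28189708144)*(-1067/153 - 258924) = -28190044879*(-39616439/153) = 1116789193356165881/153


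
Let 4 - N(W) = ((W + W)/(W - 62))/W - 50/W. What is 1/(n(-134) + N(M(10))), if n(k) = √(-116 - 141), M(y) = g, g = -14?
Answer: 32186/18198933 - 70756*I*√257/18198933 ≈ 0.0017686 - 0.062328*I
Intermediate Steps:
M(y) = -14
N(W) = 4 - 2/(-62 + W) + 50/W (N(W) = 4 - (((W + W)/(W - 62))/W - 50/W) = 4 - (((2*W)/(-62 + W))/W - 50/W) = 4 - ((2*W/(-62 + W))/W - 50/W) = 4 - (2/(-62 + W) - 50/W) = 4 - (-50/W + 2/(-62 + W)) = 4 + (-2/(-62 + W) + 50/W) = 4 - 2/(-62 + W) + 50/W)
n(k) = I*√257 (n(k) = √(-257) = I*√257)
1/(n(-134) + N(M(10))) = 1/(I*√257 + 4*(-775 + (-14)² - 50*(-14))/(-14*(-62 - 14))) = 1/(I*√257 + 4*(-1/14)*(-775 + 196 + 700)/(-76)) = 1/(I*√257 + 4*(-1/14)*(-1/76)*121) = 1/(I*√257 + 121/266) = 1/(121/266 + I*√257)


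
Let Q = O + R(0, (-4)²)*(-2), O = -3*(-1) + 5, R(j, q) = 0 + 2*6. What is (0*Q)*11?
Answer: 0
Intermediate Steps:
R(j, q) = 12 (R(j, q) = 0 + 12 = 12)
O = 8 (O = 3 + 5 = 8)
Q = -16 (Q = 8 + 12*(-2) = 8 - 24 = -16)
(0*Q)*11 = (0*(-16))*11 = 0*11 = 0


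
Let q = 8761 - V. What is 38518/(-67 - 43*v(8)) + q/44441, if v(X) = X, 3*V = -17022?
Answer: -1705845653/18265251 ≈ -93.393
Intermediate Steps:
V = -5674 (V = (⅓)*(-17022) = -5674)
q = 14435 (q = 8761 - 1*(-5674) = 8761 + 5674 = 14435)
38518/(-67 - 43*v(8)) + q/44441 = 38518/(-67 - 43*8) + 14435/44441 = 38518/(-67 - 344) + 14435*(1/44441) = 38518/(-411) + 14435/44441 = 38518*(-1/411) + 14435/44441 = -38518/411 + 14435/44441 = -1705845653/18265251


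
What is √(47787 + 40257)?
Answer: 2*√22011 ≈ 296.72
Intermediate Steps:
√(47787 + 40257) = √88044 = 2*√22011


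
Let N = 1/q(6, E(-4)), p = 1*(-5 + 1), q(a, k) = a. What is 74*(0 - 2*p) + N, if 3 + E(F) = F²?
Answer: 3553/6 ≈ 592.17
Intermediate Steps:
E(F) = -3 + F²
p = -4 (p = 1*(-4) = -4)
N = ⅙ (N = 1/6 = ⅙ ≈ 0.16667)
74*(0 - 2*p) + N = 74*(0 - 2*(-4)) + ⅙ = 74*(0 + 8) + ⅙ = 74*8 + ⅙ = 592 + ⅙ = 3553/6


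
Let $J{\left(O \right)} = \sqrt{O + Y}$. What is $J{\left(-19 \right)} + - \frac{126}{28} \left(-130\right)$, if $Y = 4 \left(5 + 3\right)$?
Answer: $585 + \sqrt{13} \approx 588.61$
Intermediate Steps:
$Y = 32$ ($Y = 4 \cdot 8 = 32$)
$J{\left(O \right)} = \sqrt{32 + O}$ ($J{\left(O \right)} = \sqrt{O + 32} = \sqrt{32 + O}$)
$J{\left(-19 \right)} + - \frac{126}{28} \left(-130\right) = \sqrt{32 - 19} + - \frac{126}{28} \left(-130\right) = \sqrt{13} + \left(-126\right) \frac{1}{28} \left(-130\right) = \sqrt{13} - -585 = \sqrt{13} + 585 = 585 + \sqrt{13}$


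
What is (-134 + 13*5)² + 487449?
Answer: 492210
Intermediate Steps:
(-134 + 13*5)² + 487449 = (-134 + 65)² + 487449 = (-69)² + 487449 = 4761 + 487449 = 492210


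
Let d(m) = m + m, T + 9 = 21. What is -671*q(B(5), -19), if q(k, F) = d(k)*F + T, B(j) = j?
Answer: 119438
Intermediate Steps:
T = 12 (T = -9 + 21 = 12)
d(m) = 2*m
q(k, F) = 12 + 2*F*k (q(k, F) = (2*k)*F + 12 = 2*F*k + 12 = 12 + 2*F*k)
-671*q(B(5), -19) = -671*(12 + 2*(-19)*5) = -671*(12 - 190) = -671*(-178) = 119438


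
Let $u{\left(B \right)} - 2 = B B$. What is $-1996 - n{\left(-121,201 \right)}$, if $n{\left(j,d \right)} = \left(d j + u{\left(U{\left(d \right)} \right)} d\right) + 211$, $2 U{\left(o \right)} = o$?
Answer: $- \frac{8033753}{4} \approx -2.0084 \cdot 10^{6}$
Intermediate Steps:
$U{\left(o \right)} = \frac{o}{2}$
$u{\left(B \right)} = 2 + B^{2}$ ($u{\left(B \right)} = 2 + B B = 2 + B^{2}$)
$n{\left(j,d \right)} = 211 + d j + d \left(2 + \frac{d^{2}}{4}\right)$ ($n{\left(j,d \right)} = \left(d j + \left(2 + \left(\frac{d}{2}\right)^{2}\right) d\right) + 211 = \left(d j + \left(2 + \frac{d^{2}}{4}\right) d\right) + 211 = \left(d j + d \left(2 + \frac{d^{2}}{4}\right)\right) + 211 = 211 + d j + d \left(2 + \frac{d^{2}}{4}\right)$)
$-1996 - n{\left(-121,201 \right)} = -1996 - \left(211 + 2 \cdot 201 + \frac{201^{3}}{4} + 201 \left(-121\right)\right) = -1996 - \left(211 + 402 + \frac{1}{4} \cdot 8120601 - 24321\right) = -1996 - \left(211 + 402 + \frac{8120601}{4} - 24321\right) = -1996 - \frac{8025769}{4} = - \frac{8033753}{4}$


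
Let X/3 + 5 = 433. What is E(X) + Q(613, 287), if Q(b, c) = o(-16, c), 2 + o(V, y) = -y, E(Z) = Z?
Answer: 995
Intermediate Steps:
X = 1284 (X = -15 + 3*433 = -15 + 1299 = 1284)
o(V, y) = -2 - y
Q(b, c) = -2 - c
E(X) + Q(613, 287) = 1284 + (-2 - 1*287) = 1284 + (-2 - 287) = 1284 - 289 = 995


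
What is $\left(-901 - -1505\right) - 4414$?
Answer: $-3810$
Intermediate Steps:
$\left(-901 - -1505\right) - 4414 = \left(-901 + 1505\right) - 4414 = 604 - 4414 = -3810$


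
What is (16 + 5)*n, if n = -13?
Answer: -273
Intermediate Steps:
(16 + 5)*n = (16 + 5)*(-13) = 21*(-13) = -273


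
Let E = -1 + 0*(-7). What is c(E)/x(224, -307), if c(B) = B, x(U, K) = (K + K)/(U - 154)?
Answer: 35/307 ≈ 0.11401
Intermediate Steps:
x(U, K) = 2*K/(-154 + U) (x(U, K) = (2*K)/(-154 + U) = 2*K/(-154 + U))
E = -1 (E = -1 + 0 = -1)
c(E)/x(224, -307) = -1/(2*(-307)/(-154 + 224)) = -1/(2*(-307)/70) = -1/(2*(-307)*(1/70)) = -1/(-307/35) = -1*(-35/307) = 35/307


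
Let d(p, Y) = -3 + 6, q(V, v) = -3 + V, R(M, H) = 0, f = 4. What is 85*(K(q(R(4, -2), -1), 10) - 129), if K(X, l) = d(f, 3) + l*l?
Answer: -2210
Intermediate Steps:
d(p, Y) = 3
K(X, l) = 3 + l² (K(X, l) = 3 + l*l = 3 + l²)
85*(K(q(R(4, -2), -1), 10) - 129) = 85*((3 + 10²) - 129) = 85*((3 + 100) - 129) = 85*(103 - 129) = 85*(-26) = -2210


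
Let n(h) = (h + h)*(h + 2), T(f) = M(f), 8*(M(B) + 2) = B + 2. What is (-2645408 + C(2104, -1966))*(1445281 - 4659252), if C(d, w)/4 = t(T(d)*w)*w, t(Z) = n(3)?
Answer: 9260504633488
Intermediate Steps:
M(B) = -7/4 + B/8 (M(B) = -2 + (B + 2)/8 = -2 + (2 + B)/8 = -2 + (¼ + B/8) = -7/4 + B/8)
T(f) = -7/4 + f/8
n(h) = 2*h*(2 + h) (n(h) = (2*h)*(2 + h) = 2*h*(2 + h))
t(Z) = 30 (t(Z) = 2*3*(2 + 3) = 2*3*5 = 30)
C(d, w) = 120*w (C(d, w) = 4*(30*w) = 120*w)
(-2645408 + C(2104, -1966))*(1445281 - 4659252) = (-2645408 + 120*(-1966))*(1445281 - 4659252) = (-2645408 - 235920)*(-3213971) = -2881328*(-3213971) = 9260504633488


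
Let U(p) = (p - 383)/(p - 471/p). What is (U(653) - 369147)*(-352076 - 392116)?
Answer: 58505978211895296/212969 ≈ 2.7472e+11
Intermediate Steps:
U(p) = (-383 + p)/(p - 471/p)
(U(653) - 369147)*(-352076 - 392116) = (653*(-383 + 653)/(-471 + 653**2) - 369147)*(-352076 - 392116) = (653*270/(-471 + 426409) - 369147)*(-744192) = (653*270/425938 - 369147)*(-744192) = (653*(1/425938)*270 - 369147)*(-744192) = (88155/212969 - 369147)*(-744192) = -78616779288/212969*(-744192) = 58505978211895296/212969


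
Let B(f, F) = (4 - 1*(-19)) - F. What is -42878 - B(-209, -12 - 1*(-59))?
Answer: -42854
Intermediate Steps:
B(f, F) = 23 - F (B(f, F) = (4 + 19) - F = 23 - F)
-42878 - B(-209, -12 - 1*(-59)) = -42878 - (23 - (-12 - 1*(-59))) = -42878 - (23 - (-12 + 59)) = -42878 - (23 - 1*47) = -42878 - (23 - 47) = -42878 - 1*(-24) = -42878 + 24 = -42854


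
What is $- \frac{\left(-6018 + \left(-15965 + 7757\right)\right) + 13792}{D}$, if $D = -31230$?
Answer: $- \frac{217}{15615} \approx -0.013897$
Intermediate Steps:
$- \frac{\left(-6018 + \left(-15965 + 7757\right)\right) + 13792}{D} = - \frac{\left(-6018 + \left(-15965 + 7757\right)\right) + 13792}{-31230} = - \frac{\left(\left(-6018 - 8208\right) + 13792\right) \left(-1\right)}{31230} = - \frac{\left(-14226 + 13792\right) \left(-1\right)}{31230} = - \frac{\left(-434\right) \left(-1\right)}{31230} = \left(-1\right) \frac{217}{15615} = - \frac{217}{15615}$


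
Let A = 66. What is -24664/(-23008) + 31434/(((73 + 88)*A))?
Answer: 20527357/5093396 ≈ 4.0302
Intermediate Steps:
-24664/(-23008) + 31434/(((73 + 88)*A)) = -24664/(-23008) + 31434/(((73 + 88)*66)) = -24664*(-1/23008) + 31434/((161*66)) = 3083/2876 + 31434/10626 = 3083/2876 + 31434*(1/10626) = 3083/2876 + 5239/1771 = 20527357/5093396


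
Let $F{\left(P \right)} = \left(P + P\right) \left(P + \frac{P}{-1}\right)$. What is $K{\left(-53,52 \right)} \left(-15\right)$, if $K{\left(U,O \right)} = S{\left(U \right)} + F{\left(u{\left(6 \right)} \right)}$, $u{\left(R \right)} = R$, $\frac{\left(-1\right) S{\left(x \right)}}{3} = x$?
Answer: $-2385$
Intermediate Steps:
$S{\left(x \right)} = - 3 x$
$F{\left(P \right)} = 0$ ($F{\left(P \right)} = 2 P \left(P + P \left(-1\right)\right) = 2 P \left(P - P\right) = 2 P 0 = 0$)
$K{\left(U,O \right)} = - 3 U$ ($K{\left(U,O \right)} = - 3 U + 0 = - 3 U$)
$K{\left(-53,52 \right)} \left(-15\right) = \left(-3\right) \left(-53\right) \left(-15\right) = 159 \left(-15\right) = -2385$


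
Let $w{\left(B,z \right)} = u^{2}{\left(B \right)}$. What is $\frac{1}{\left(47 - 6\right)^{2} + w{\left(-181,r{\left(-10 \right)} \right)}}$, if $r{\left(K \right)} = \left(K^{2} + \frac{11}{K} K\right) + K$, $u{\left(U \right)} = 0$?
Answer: $\frac{1}{1681} \approx 0.00059488$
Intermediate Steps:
$r{\left(K \right)} = 11 + K + K^{2}$ ($r{\left(K \right)} = \left(K^{2} + 11\right) + K = \left(11 + K^{2}\right) + K = 11 + K + K^{2}$)
$w{\left(B,z \right)} = 0$ ($w{\left(B,z \right)} = 0^{2} = 0$)
$\frac{1}{\left(47 - 6\right)^{2} + w{\left(-181,r{\left(-10 \right)} \right)}} = \frac{1}{\left(47 - 6\right)^{2} + 0} = \frac{1}{41^{2} + 0} = \frac{1}{1681 + 0} = \frac{1}{1681}$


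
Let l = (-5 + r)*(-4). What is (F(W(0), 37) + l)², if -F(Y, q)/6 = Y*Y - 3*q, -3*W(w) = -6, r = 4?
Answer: 417316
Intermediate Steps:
W(w) = 2 (W(w) = -⅓*(-6) = 2)
F(Y, q) = -6*Y² + 18*q (F(Y, q) = -6*(Y*Y - 3*q) = -6*(Y² - 3*q) = -6*Y² + 18*q)
l = 4 (l = (-5 + 4)*(-4) = -1*(-4) = 4)
(F(W(0), 37) + l)² = ((-6*2² + 18*37) + 4)² = ((-6*4 + 666) + 4)² = ((-24 + 666) + 4)² = (642 + 4)² = 646² = 417316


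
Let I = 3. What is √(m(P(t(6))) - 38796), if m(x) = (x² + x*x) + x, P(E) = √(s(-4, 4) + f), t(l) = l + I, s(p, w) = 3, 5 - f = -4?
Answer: √(-38772 + 2*√3) ≈ 196.9*I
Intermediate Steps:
f = 9 (f = 5 - 1*(-4) = 5 + 4 = 9)
t(l) = 3 + l (t(l) = l + 3 = 3 + l)
P(E) = 2*√3 (P(E) = √(3 + 9) = √12 = 2*√3)
m(x) = x + 2*x² (m(x) = (x² + x²) + x = 2*x² + x = x + 2*x²)
√(m(P(t(6))) - 38796) = √((2*√3)*(1 + 2*(2*√3)) - 38796) = √((2*√3)*(1 + 4*√3) - 38796) = √(2*√3*(1 + 4*√3) - 38796) = √(-38796 + 2*√3*(1 + 4*√3))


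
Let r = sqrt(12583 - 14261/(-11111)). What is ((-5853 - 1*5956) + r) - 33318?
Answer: -45127 + sqrt(1553584175114)/11111 ≈ -45015.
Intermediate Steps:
r = sqrt(1553584175114)/11111 (r = sqrt(12583 - 14261*(-1/11111)) = sqrt(12583 + 14261/11111) = sqrt(139823974/11111) = sqrt(1553584175114)/11111 ≈ 112.18)
((-5853 - 1*5956) + r) - 33318 = ((-5853 - 1*5956) + sqrt(1553584175114)/11111) - 33318 = ((-5853 - 5956) + sqrt(1553584175114)/11111) - 33318 = (-11809 + sqrt(1553584175114)/11111) - 33318 = -45127 + sqrt(1553584175114)/11111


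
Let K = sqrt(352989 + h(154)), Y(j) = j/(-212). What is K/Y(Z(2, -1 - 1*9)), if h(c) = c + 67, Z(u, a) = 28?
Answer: -689*sqrt(2090)/7 ≈ -4499.8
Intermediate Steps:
h(c) = 67 + c
Y(j) = -j/212 (Y(j) = j*(-1/212) = -j/212)
K = 13*sqrt(2090) (K = sqrt(352989 + (67 + 154)) = sqrt(352989 + 221) = sqrt(353210) = 13*sqrt(2090) ≈ 594.31)
K/Y(Z(2, -1 - 1*9)) = (13*sqrt(2090))/((-1/212*28)) = (13*sqrt(2090))/(-7/53) = (13*sqrt(2090))*(-53/7) = -689*sqrt(2090)/7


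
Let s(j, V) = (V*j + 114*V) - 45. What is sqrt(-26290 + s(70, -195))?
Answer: I*sqrt(62215) ≈ 249.43*I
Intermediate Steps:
s(j, V) = -45 + 114*V + V*j (s(j, V) = (114*V + V*j) - 45 = -45 + 114*V + V*j)
sqrt(-26290 + s(70, -195)) = sqrt(-26290 + (-45 + 114*(-195) - 195*70)) = sqrt(-26290 + (-45 - 22230 - 13650)) = sqrt(-26290 - 35925) = sqrt(-62215) = I*sqrt(62215)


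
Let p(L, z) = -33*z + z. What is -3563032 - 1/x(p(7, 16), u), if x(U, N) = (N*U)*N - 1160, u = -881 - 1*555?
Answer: -3761828919073983/1055794312 ≈ -3.5630e+6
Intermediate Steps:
u = -1436 (u = -881 - 555 = -1436)
p(L, z) = -32*z
x(U, N) = -1160 + U*N² (x(U, N) = U*N² - 1160 = -1160 + U*N²)
-3563032 - 1/x(p(7, 16), u) = -3563032 - 1/(-1160 - 32*16*(-1436)²) = -3563032 - 1/(-1160 - 512*2062096) = -3563032 - 1/(-1160 - 1055793152) = -3563032 - 1/(-1055794312) = -3563032 - 1*(-1/1055794312) = -3563032 + 1/1055794312 = -3761828919073983/1055794312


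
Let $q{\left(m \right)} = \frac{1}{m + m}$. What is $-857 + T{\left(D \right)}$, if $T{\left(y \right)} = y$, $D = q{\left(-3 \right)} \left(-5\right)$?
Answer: $- \frac{5137}{6} \approx -856.17$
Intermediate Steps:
$q{\left(m \right)} = \frac{1}{2 m}$
$D = \frac{5}{6}$ ($D = \frac{1}{2 \left(-3\right)} \left(-5\right) = \frac{1}{2} \left(- \frac{1}{3}\right) \left(-5\right) = \left(- \frac{1}{6}\right) \left(-5\right) = \frac{5}{6} \approx 0.83333$)
$-857 + T{\left(D \right)} = -857 + \frac{5}{6} = - \frac{5137}{6}$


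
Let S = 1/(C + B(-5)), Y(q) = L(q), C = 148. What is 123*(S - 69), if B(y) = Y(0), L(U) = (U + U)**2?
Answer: -1255953/148 ≈ -8486.2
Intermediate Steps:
L(U) = 4*U**2 (L(U) = (2*U)**2 = 4*U**2)
Y(q) = 4*q**2
B(y) = 0 (B(y) = 4*0**2 = 4*0 = 0)
S = 1/148 (S = 1/(148 + 0) = 1/148 ≈ 0.0067568)
123*(S - 69) = 123*(1/148 - 69) = 123*(-10211/148) = -1255953/148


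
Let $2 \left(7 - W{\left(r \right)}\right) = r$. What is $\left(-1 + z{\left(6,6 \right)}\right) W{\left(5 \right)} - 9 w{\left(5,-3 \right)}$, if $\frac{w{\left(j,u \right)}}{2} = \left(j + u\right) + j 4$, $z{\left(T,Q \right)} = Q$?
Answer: $- \frac{747}{2} \approx -373.5$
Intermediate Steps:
$W{\left(r \right)} = 7 - \frac{r}{2}$
$w{\left(j,u \right)} = 2 u + 10 j$ ($w{\left(j,u \right)} = 2 \left(\left(j + u\right) + j 4\right) = 2 \left(\left(j + u\right) + 4 j\right) = 2 \left(u + 5 j\right) = 2 u + 10 j$)
$\left(-1 + z{\left(6,6 \right)}\right) W{\left(5 \right)} - 9 w{\left(5,-3 \right)} = \left(-1 + 6\right) \left(7 - \frac{5}{2}\right) - 9 \left(2 \left(-3\right) + 10 \cdot 5\right) = 5 \left(7 - \frac{5}{2}\right) - 9 \left(-6 + 50\right) = 5 \cdot \frac{9}{2} - 396 = \frac{45}{2} - 396 = - \frac{747}{2}$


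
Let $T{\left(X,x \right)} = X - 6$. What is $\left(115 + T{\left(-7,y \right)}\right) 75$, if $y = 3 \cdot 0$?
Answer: $7650$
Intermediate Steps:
$y = 0$
$T{\left(X,x \right)} = -6 + X$
$\left(115 + T{\left(-7,y \right)}\right) 75 = \left(115 - 13\right) 75 = 102 \cdot 75 = 7650$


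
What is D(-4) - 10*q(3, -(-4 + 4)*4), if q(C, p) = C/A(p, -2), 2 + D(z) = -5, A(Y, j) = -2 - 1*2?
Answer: ½ ≈ 0.50000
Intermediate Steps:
A(Y, j) = -4 (A(Y, j) = -2 - 2 = -4)
D(z) = -7 (D(z) = -2 - 5 = -7)
q(C, p) = -C/4 (q(C, p) = C/(-4) = C*(-¼) = -C/4)
D(-4) - 10*q(3, -(-4 + 4)*4) = -7 - (-5)*3/2 = -7 - 10*(-¾) = -7 + 15/2 = ½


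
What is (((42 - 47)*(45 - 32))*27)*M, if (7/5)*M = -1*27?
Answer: 236925/7 ≈ 33846.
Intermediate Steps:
M = -135/7 (M = 5*(-1*27)/7 = (5/7)*(-27) = -135/7 ≈ -19.286)
(((42 - 47)*(45 - 32))*27)*M = (((42 - 47)*(45 - 32))*27)*(-135/7) = (-5*13*27)*(-135/7) = -65*27*(-135/7) = -1755*(-135/7) = 236925/7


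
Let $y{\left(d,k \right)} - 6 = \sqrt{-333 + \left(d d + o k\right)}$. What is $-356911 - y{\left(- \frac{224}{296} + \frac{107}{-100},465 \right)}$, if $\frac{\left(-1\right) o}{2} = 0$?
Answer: $-356917 - \frac{3 i \sqrt{501453991}}{3700} \approx -3.5692 \cdot 10^{5} - 18.157 i$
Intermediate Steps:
$o = 0$ ($o = \left(-2\right) 0 = 0$)
$y{\left(d,k \right)} = 6 + \sqrt{-333 + d^{2}}$ ($y{\left(d,k \right)} = 6 + \sqrt{-333 + \left(d d + 0 k\right)} = 6 + \sqrt{-333 + \left(d^{2} + 0\right)} = 6 + \sqrt{-333 + d^{2}}$)
$-356911 - y{\left(- \frac{224}{296} + \frac{107}{-100},465 \right)} = -356911 - \left(6 + \sqrt{-333 + \left(- \frac{224}{296} + \frac{107}{-100}\right)^{2}}\right) = -356911 - \left(6 + \sqrt{-333 + \left(\left(-224\right) \frac{1}{296} + 107 \left(- \frac{1}{100}\right)\right)^{2}}\right) = -356911 - \left(6 + \sqrt{-333 + \left(- \frac{28}{37} - \frac{107}{100}\right)^{2}}\right) = -356911 - \left(6 + \sqrt{-333 + \left(- \frac{6759}{3700}\right)^{2}}\right) = -356911 - \left(6 + \sqrt{-333 + \frac{45684081}{13690000}}\right) = -356911 - \left(6 + \sqrt{- \frac{4513085919}{13690000}}\right) = -356911 - \left(6 + \frac{3 i \sqrt{501453991}}{3700}\right) = -356917 - \frac{3 i \sqrt{501453991}}{3700}$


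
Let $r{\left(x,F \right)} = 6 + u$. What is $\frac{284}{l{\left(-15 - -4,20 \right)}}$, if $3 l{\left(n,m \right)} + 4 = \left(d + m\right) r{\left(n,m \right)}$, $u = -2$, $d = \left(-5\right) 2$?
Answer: $\frac{71}{3} \approx 23.667$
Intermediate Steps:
$d = -10$
$r{\left(x,F \right)} = 4$ ($r{\left(x,F \right)} = 6 - 2 = 4$)
$l{\left(n,m \right)} = - \frac{44}{3} + \frac{4 m}{3}$ ($l{\left(n,m \right)} = - \frac{4}{3} + \frac{\left(-10 + m\right) 4}{3} = - \frac{4}{3} + \frac{-40 + 4 m}{3} = - \frac{4}{3} + \left(- \frac{40}{3} + \frac{4 m}{3}\right) = - \frac{44}{3} + \frac{4 m}{3}$)
$\frac{284}{l{\left(-15 - -4,20 \right)}} = \frac{284}{- \frac{44}{3} + \frac{4}{3} \cdot 20} = \frac{284}{- \frac{44}{3} + \frac{80}{3}} = \frac{284}{12} = 284 \cdot \frac{1}{12} = \frac{71}{3}$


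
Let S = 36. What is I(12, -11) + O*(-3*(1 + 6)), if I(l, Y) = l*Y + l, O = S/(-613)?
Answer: -72804/613 ≈ -118.77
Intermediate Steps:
O = -36/613 (O = 36/(-613) = 36*(-1/613) = -36/613 ≈ -0.058728)
I(l, Y) = l + Y*l (I(l, Y) = Y*l + l = l + Y*l)
I(12, -11) + O*(-3*(1 + 6)) = 12*(1 - 11) - (-108)*(1 + 6)/613 = 12*(-10) - (-108)*7/613 = -120 - 36/613*(-21) = -120 + 756/613 = -72804/613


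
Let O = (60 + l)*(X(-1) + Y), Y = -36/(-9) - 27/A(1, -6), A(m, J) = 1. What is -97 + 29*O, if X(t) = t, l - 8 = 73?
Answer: -98233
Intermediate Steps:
l = 81 (l = 8 + 73 = 81)
Y = -23 (Y = -36/(-9) - 27/1 = -36*(-⅑) - 27*1 = 4 - 27 = -23)
O = -3384 (O = (60 + 81)*(-1 - 23) = 141*(-24) = -3384)
-97 + 29*O = -97 + 29*(-3384) = -97 - 98136 = -98233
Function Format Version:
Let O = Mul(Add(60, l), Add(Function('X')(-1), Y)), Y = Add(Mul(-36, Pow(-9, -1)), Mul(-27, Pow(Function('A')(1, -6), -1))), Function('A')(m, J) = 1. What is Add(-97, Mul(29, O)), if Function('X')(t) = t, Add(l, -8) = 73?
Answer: -98233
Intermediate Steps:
l = 81 (l = Add(8, 73) = 81)
Y = -23 (Y = Add(Mul(-36, Pow(-9, -1)), Mul(-27, Pow(1, -1))) = Add(Mul(-36, Rational(-1, 9)), Mul(-27, 1)) = Add(4, -27) = -23)
O = -3384 (O = Mul(Add(60, 81), Add(-1, -23)) = Mul(141, -24) = -3384)
Add(-97, Mul(29, O)) = Add(-97, Mul(29, -3384)) = Add(-97, -98136) = -98233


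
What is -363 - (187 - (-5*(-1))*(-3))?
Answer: -565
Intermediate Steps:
-363 - (187 - (-5*(-1))*(-3)) = -363 - (187 - 5*(-3)) = -363 - (187 - 1*(-15)) = -363 - (187 + 15) = -363 - 1*202 = -363 - 202 = -565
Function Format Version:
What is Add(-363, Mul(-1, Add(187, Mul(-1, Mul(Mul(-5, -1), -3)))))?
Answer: -565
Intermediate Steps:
Add(-363, Mul(-1, Add(187, Mul(-1, Mul(Mul(-5, -1), -3))))) = Add(-363, Mul(-1, Add(187, Mul(-1, Mul(5, -3))))) = Add(-363, Mul(-1, Add(187, Mul(-1, -15)))) = Add(-363, Mul(-1, Add(187, 15))) = Add(-363, Mul(-1, 202)) = Add(-363, -202) = -565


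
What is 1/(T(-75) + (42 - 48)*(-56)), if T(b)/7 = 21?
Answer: 1/483 ≈ 0.0020704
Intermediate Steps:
T(b) = 147 (T(b) = 7*21 = 147)
1/(T(-75) + (42 - 48)*(-56)) = 1/(147 + (42 - 48)*(-56)) = 1/(147 - 6*(-56)) = 1/(147 + 336) = 1/483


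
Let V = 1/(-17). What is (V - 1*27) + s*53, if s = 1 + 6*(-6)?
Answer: -31995/17 ≈ -1882.1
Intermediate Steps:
s = -35 (s = 1 - 36 = -35)
V = -1/17 ≈ -0.058824
(V - 1*27) + s*53 = (-1/17 - 1*27) - 35*53 = (-1/17 - 27) - 1855 = -460/17 - 1855 = -31995/17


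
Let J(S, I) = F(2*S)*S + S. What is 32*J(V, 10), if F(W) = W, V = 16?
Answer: 16896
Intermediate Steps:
J(S, I) = S + 2*S**2 (J(S, I) = (2*S)*S + S = 2*S**2 + S = S + 2*S**2)
32*J(V, 10) = 32*(16*(1 + 2*16)) = 32*(16*(1 + 32)) = 32*(16*33) = 32*528 = 16896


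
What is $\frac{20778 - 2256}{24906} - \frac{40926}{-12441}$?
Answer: $\frac{9918533}{2459171} \approx 4.0333$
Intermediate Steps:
$\frac{20778 - 2256}{24906} - \frac{40926}{-12441} = \left(20778 - 2256\right) \frac{1}{24906} - - \frac{13642}{4147} = 18522 \cdot \frac{1}{24906} + \frac{13642}{4147} = \frac{441}{593} + \frac{13642}{4147} = \frac{9918533}{2459171}$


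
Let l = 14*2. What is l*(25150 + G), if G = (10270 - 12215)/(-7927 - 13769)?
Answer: 3819594415/5424 ≈ 7.0420e+5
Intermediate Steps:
G = 1945/21696 (G = -1945/(-21696) = -1945*(-1/21696) = 1945/21696 ≈ 0.089648)
l = 28
l*(25150 + G) = 28*(25150 + 1945/21696) = 28*(545656345/21696) = 3819594415/5424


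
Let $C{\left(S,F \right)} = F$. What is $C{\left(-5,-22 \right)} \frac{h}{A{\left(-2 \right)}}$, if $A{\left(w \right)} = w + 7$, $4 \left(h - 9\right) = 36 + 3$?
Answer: $- \frac{165}{2} \approx -82.5$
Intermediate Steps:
$h = \frac{75}{4}$ ($h = 9 + \frac{36 + 3}{4} = 9 + \frac{1}{4} \cdot 39 = 9 + \frac{39}{4} = \frac{75}{4} \approx 18.75$)
$A{\left(w \right)} = 7 + w$
$C{\left(-5,-22 \right)} \frac{h}{A{\left(-2 \right)}} = - 22 \frac{75}{4 \left(7 - 2\right)} = - 22 \frac{75}{4 \cdot 5} = - 22 \cdot \frac{75}{4} \cdot \frac{1}{5} = \left(-22\right) \frac{15}{4} = - \frac{165}{2}$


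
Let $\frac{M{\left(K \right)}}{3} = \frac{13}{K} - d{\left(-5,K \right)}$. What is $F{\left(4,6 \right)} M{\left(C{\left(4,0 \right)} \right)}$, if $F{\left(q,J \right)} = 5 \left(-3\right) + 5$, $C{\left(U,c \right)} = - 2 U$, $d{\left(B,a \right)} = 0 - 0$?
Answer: $\frac{195}{4} \approx 48.75$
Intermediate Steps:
$d{\left(B,a \right)} = 0$ ($d{\left(B,a \right)} = 0 + 0 = 0$)
$F{\left(q,J \right)} = -10$ ($F{\left(q,J \right)} = -15 + 5 = -10$)
$M{\left(K \right)} = \frac{39}{K}$ ($M{\left(K \right)} = 3 \left(\frac{13}{K} - 0\right) = 3 \left(\frac{13}{K} + 0\right) = 3 \frac{13}{K} = \frac{39}{K}$)
$F{\left(4,6 \right)} M{\left(C{\left(4,0 \right)} \right)} = - 10 \frac{39}{\left(-2\right) 4} = - 10 \frac{39}{-8} = - 10 \cdot 39 \left(- \frac{1}{8}\right) = \left(-10\right) \left(- \frac{39}{8}\right) = \frac{195}{4}$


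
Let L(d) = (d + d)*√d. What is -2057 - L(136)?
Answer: -2057 - 544*√34 ≈ -5229.0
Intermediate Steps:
L(d) = 2*d^(3/2) (L(d) = (2*d)*√d = 2*d^(3/2))
-2057 - L(136) = -2057 - 2*136^(3/2) = -2057 - 2*272*√34 = -2057 - 544*√34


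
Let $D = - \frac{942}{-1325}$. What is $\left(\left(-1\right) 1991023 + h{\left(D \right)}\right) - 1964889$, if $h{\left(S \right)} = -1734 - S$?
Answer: $- \frac{5243881892}{1325} \approx -3.9576 \cdot 10^{6}$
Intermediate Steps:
$D = \frac{942}{1325}$ ($D = \left(-942\right) \left(- \frac{1}{1325}\right) = \frac{942}{1325} \approx 0.71094$)
$\left(\left(-1\right) 1991023 + h{\left(D \right)}\right) - 1964889 = \left(\left(-1\right) 1991023 - \frac{2298492}{1325}\right) - 1964889 = \left(-1991023 - \frac{2298492}{1325}\right) - 1964889 = - \frac{2640403967}{1325} - 1964889 = - \frac{5243881892}{1325}$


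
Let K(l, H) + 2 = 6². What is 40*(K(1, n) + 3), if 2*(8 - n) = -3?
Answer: 1480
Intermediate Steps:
n = 19/2 (n = 8 - ½*(-3) = 8 + 3/2 = 19/2 ≈ 9.5000)
K(l, H) = 34 (K(l, H) = -2 + 6² = -2 + 36 = 34)
40*(K(1, n) + 3) = 40*(34 + 3) = 40*37 = 1480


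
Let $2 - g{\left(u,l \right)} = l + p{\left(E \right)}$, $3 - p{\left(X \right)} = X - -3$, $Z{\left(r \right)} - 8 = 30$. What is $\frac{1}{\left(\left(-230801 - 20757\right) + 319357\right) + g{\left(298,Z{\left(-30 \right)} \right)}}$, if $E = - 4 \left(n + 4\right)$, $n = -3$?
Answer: $\frac{1}{67759} \approx 1.4758 \cdot 10^{-5}$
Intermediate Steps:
$E = -4$ ($E = - 4 \left(-3 + 4\right) = \left(-4\right) 1 = -4$)
$Z{\left(r \right)} = 38$ ($Z{\left(r \right)} = 8 + 30 = 38$)
$p{\left(X \right)} = - X$ ($p{\left(X \right)} = 3 - \left(X - -3\right) = 3 - \left(X + 3\right) = 3 - \left(3 + X\right) = - X$)
$g{\left(u,l \right)} = -2 - l$ ($g{\left(u,l \right)} = 2 - \left(l - -4\right) = 2 - \left(l + 4\right) = 2 - \left(4 + l\right) = -2 - l$)
$\frac{1}{\left(\left(-230801 - 20757\right) + 319357\right) + g{\left(298,Z{\left(-30 \right)} \right)}} = \frac{1}{\left(\left(-230801 - 20757\right) + 319357\right) - 40} = \frac{1}{\left(-251558 + 319357\right) - 40} = \frac{1}{67799 - 40} = \frac{1}{67759}$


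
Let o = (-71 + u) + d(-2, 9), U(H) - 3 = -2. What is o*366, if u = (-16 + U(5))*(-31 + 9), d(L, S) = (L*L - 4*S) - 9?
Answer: 79788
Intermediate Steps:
U(H) = 1 (U(H) = 3 - 2 = 1)
d(L, S) = -9 + L² - 4*S (d(L, S) = (L² - 4*S) - 9 = -9 + L² - 4*S)
u = 330 (u = (-16 + 1)*(-31 + 9) = -15*(-22) = 330)
o = 218 (o = (-71 + 330) + (-9 + (-2)² - 4*9) = 259 + (-9 + 4 - 36) = 259 - 41 = 218)
o*366 = 218*366 = 79788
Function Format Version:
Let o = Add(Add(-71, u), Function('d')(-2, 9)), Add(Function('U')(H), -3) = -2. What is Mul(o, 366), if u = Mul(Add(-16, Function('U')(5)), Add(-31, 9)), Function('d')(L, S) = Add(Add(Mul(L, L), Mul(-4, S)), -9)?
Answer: 79788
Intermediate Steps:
Function('U')(H) = 1 (Function('U')(H) = Add(3, -2) = 1)
Function('d')(L, S) = Add(-9, Pow(L, 2), Mul(-4, S)) (Function('d')(L, S) = Add(Add(Pow(L, 2), Mul(-4, S)), -9) = Add(-9, Pow(L, 2), Mul(-4, S)))
u = 330 (u = Mul(Add(-16, 1), Add(-31, 9)) = Mul(-15, -22) = 330)
o = 218 (o = Add(Add(-71, 330), Add(-9, Pow(-2, 2), Mul(-4, 9))) = Add(259, Add(-9, 4, -36)) = Add(259, -41) = 218)
Mul(o, 366) = Mul(218, 366) = 79788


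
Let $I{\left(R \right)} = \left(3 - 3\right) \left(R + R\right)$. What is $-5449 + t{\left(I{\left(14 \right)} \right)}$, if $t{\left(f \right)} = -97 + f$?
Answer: $-5546$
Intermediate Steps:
$I{\left(R \right)} = 0$ ($I{\left(R \right)} = 0 \cdot 2 R = 0$)
$-5449 + t{\left(I{\left(14 \right)} \right)} = -5449 + \left(-97 + 0\right) = -5449 - 97 = -5546$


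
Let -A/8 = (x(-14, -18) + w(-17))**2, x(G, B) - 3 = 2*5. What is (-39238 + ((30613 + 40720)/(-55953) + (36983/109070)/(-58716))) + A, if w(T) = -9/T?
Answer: -468353400210220329319/11506426961407560 ≈ -40704.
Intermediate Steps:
x(G, B) = 13 (x(G, B) = 3 + 2*5 = 3 + 10 = 13)
A = -423200/289 (A = -8*(13 - 9/(-17))**2 = -8*(13 - 9*(-1/17))**2 = -8*(13 + 9/17)**2 = -8*(230/17)**2 = -8*52900/289 = -423200/289 ≈ -1464.4)
(-39238 + ((30613 + 40720)/(-55953) + (36983/109070)/(-58716))) + A = (-39238 + ((30613 + 40720)/(-55953) + (36983/109070)/(-58716))) - 423200/289 = (-39238 + (71333*(-1/55953) + (36983*(1/109070))*(-1/58716))) - 423200/289 = (-39238 + (-71333/55953 + (36983/109070)*(-1/58716))) - 423200/289 = (-39238 + (-71333/55953 - 36983/6404154120)) - 423200/289 = (-39238 - 50758843905751/39814626164040) - 423200/289 = -1562297060268507271/39814626164040 - 423200/289 = -468353400210220329319/11506426961407560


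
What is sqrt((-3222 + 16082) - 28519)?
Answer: I*sqrt(15659) ≈ 125.14*I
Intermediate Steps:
sqrt((-3222 + 16082) - 28519) = sqrt(12860 - 28519) = sqrt(-15659) = I*sqrt(15659)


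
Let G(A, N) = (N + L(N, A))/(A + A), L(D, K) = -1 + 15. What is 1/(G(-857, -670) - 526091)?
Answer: -857/450859659 ≈ -1.9008e-6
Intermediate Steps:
L(D, K) = 14
G(A, N) = (14 + N)/(2*A) (G(A, N) = (N + 14)/(A + A) = (14 + N)/((2*A)) = (14 + N)*(1/(2*A)) = (14 + N)/(2*A))
1/(G(-857, -670) - 526091) = 1/((½)*(14 - 670)/(-857) - 526091) = 1/((½)*(-1/857)*(-656) - 526091) = 1/(328/857 - 526091) = 1/(-450859659/857) = -857/450859659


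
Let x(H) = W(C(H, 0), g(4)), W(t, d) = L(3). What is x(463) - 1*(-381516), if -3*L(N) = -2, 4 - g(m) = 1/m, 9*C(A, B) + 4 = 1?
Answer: 1144550/3 ≈ 3.8152e+5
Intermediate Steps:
C(A, B) = -⅓ (C(A, B) = -4/9 + (⅑)*1 = -4/9 + ⅑ = -⅓)
g(m) = 4 - 1/m
L(N) = ⅔ (L(N) = -⅓*(-2) = ⅔)
W(t, d) = ⅔
x(H) = ⅔
x(463) - 1*(-381516) = ⅔ - 1*(-381516) = ⅔ + 381516 = 1144550/3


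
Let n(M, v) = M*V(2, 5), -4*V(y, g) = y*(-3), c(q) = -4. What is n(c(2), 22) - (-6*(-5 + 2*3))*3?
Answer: 12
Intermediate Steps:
V(y, g) = 3*y/4 (V(y, g) = -y*(-3)/4 = -(-3)*y/4 = 3*y/4)
n(M, v) = 3*M/2 (n(M, v) = M*((¾)*2) = M*(3/2) = 3*M/2)
n(c(2), 22) - (-6*(-5 + 2*3))*3 = (3/2)*(-4) - (-6*(-5 + 2*3))*3 = -6 - (-6*(-5 + 6))*3 = -6 - (-6*1)*3 = -6 - (-6)*3 = -6 - 1*(-18) = -6 + 18 = 12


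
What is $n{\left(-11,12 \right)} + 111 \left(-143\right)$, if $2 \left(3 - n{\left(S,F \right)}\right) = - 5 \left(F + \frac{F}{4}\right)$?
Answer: $- \frac{31665}{2} \approx -15833.0$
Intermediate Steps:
$n{\left(S,F \right)} = 3 + \frac{25 F}{8}$ ($n{\left(S,F \right)} = 3 - \frac{\left(-5\right) \left(F + \frac{F}{4}\right)}{2} = 3 - \frac{\left(-5\right) \frac{5 F}{4}}{2} = 3 - \frac{\left(- \frac{25}{4}\right) F}{2} = 3 + \frac{25 F}{8}$)
$n{\left(-11,12 \right)} + 111 \left(-143\right) = \left(3 + \frac{25}{8} \cdot 12\right) + 111 \left(-143\right) = \left(3 + \frac{75}{2}\right) - 15873 = \frac{81}{2} - 15873 = - \frac{31665}{2}$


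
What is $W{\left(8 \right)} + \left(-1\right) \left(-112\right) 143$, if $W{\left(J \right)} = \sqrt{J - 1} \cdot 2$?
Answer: $16016 + 2 \sqrt{7} \approx 16021.0$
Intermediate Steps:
$W{\left(J \right)} = 2 \sqrt{-1 + J}$ ($W{\left(J \right)} = \sqrt{-1 + J} 2 = 2 \sqrt{-1 + J}$)
$W{\left(8 \right)} + \left(-1\right) \left(-112\right) 143 = 2 \sqrt{-1 + 8} + \left(-1\right) \left(-112\right) 143 = 2 \sqrt{7} + 112 \cdot 143 = 2 \sqrt{7} + 16016 = 16016 + 2 \sqrt{7}$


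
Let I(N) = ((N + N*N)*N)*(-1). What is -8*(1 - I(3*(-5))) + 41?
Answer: 25233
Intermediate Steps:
I(N) = -N*(N + N²) (I(N) = ((N + N²)*N)*(-1) = (N*(N + N²))*(-1) = -N*(N + N²))
-8*(1 - I(3*(-5))) + 41 = -8*(1 - (3*(-5))²*(-1 - 3*(-5))) + 41 = -8*(1 - (-15)²*(-1 - 1*(-15))) + 41 = -8*(1 - 225*(-1 + 15)) + 41 = -8*(1 - 225*14) + 41 = -8*(1 - 1*3150) + 41 = -8*(1 - 3150) + 41 = -8*(-3149) + 41 = 25192 + 41 = 25233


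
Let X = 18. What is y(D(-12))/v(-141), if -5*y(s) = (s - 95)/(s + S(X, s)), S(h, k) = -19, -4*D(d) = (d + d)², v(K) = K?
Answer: 239/114915 ≈ 0.0020798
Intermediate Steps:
D(d) = -d² (D(d) = -(d + d)²/4 = -4*d²/4 = -d²)
y(s) = -(-95 + s)/(5*(-19 + s)) (y(s) = -(s - 95)/(5*(s - 19)) = -(-95 + s)/(5*(-19 + s)))
y(D(-12))/v(-141) = ((95 - (-1)*(-12)²)/(5*(-19 - 1*(-12)²)))/(-141) = ((95 - (-1)*144)/(5*(-19 - 1*144)))*(-1/141) = ((95 - 1*(-144))/(5*(-19 - 144)))*(-1/141) = ((⅕)*(95 + 144)/(-163))*(-1/141) = ((⅕)*(-1/163)*239)*(-1/141) = -239/815*(-1/141) = 239/114915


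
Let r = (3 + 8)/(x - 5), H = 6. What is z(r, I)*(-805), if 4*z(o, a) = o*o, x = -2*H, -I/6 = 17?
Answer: -97405/1156 ≈ -84.260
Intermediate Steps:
I = -102 (I = -6*17 = -102)
x = -12 (x = -2*6 = -12)
r = -11/17 (r = (3 + 8)/(-12 - 5) = 11/(-17) = 11*(-1/17) = -11/17 ≈ -0.64706)
z(o, a) = o**2/4 (z(o, a) = (o*o)/4 = o**2/4)
z(r, I)*(-805) = ((-11/17)**2/4)*(-805) = ((1/4)*(121/289))*(-805) = (121/1156)*(-805) = -97405/1156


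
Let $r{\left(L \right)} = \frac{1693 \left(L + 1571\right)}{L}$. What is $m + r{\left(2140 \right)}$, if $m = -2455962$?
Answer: $- \frac{5249475957}{2140} \approx -2.453 \cdot 10^{6}$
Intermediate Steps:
$r{\left(L \right)} = \frac{2659703 + 1693 L}{L}$ ($r{\left(L \right)} = \frac{1693 \left(1571 + L\right)}{L} = \frac{2659703 + 1693 L}{L}$)
$m + r{\left(2140 \right)} = -2455962 + \left(1693 + \frac{2659703}{2140}\right) = -2455962 + \frac{6282723}{2140} = - \frac{5249475957}{2140}$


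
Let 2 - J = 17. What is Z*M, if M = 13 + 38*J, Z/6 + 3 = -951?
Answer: 3188268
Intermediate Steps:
J = -15 (J = 2 - 1*17 = 2 - 17 = -15)
Z = -5724 (Z = -18 + 6*(-951) = -18 - 5706 = -5724)
M = -557 (M = 13 + 38*(-15) = 13 - 570 = -557)
Z*M = -5724*(-557) = 3188268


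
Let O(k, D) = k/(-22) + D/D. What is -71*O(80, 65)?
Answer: 2059/11 ≈ 187.18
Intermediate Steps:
O(k, D) = 1 - k/22 (O(k, D) = k*(-1/22) + 1 = -k/22 + 1 = 1 - k/22)
-71*O(80, 65) = -71*(1 - 1/22*80) = -71*(1 - 40/11) = -71*(-29/11) = 2059/11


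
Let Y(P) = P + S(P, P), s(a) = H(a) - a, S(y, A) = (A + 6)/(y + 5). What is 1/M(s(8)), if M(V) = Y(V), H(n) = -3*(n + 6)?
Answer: -45/2206 ≈ -0.020399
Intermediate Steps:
S(y, A) = (6 + A)/(5 + y)
H(n) = -18 - 3*n (H(n) = -3*(6 + n) = -18 - 3*n)
s(a) = -18 - 4*a (s(a) = (-18 - 3*a) - a = -18 - 4*a)
Y(P) = P + (6 + P)/(5 + P)
M(V) = (6 + V + V*(5 + V))/(5 + V)
1/M(s(8)) = 1/((6 + (-18 - 4*8) + (-18 - 4*8)*(5 + (-18 - 4*8)))/(5 + (-18 - 4*8))) = 1/((6 + (-18 - 32) + (-18 - 32)*(5 + (-18 - 32)))/(5 + (-18 - 32))) = 1/((6 - 50 - 50*(5 - 50))/(5 - 50)) = 1/((6 - 50 - 50*(-45))/(-45)) = 1/(-(6 - 50 + 2250)/45) = 1/(-1/45*2206) = 1/(-2206/45) = -45/2206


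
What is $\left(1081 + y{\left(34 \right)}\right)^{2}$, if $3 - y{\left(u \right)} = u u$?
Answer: $5184$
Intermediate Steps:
$y{\left(u \right)} = 3 - u^{2}$ ($y{\left(u \right)} = 3 - u u = 3 - u^{2}$)
$\left(1081 + y{\left(34 \right)}\right)^{2} = \left(1081 + \left(3 - 34^{2}\right)\right)^{2} = \left(1081 + \left(3 - 1156\right)\right)^{2} = \left(1081 - 1153\right)^{2} = \left(-72\right)^{2} = 5184$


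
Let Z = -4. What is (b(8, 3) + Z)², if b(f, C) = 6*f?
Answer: 1936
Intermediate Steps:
(b(8, 3) + Z)² = (6*8 - 4)² = (48 - 4)² = 44² = 1936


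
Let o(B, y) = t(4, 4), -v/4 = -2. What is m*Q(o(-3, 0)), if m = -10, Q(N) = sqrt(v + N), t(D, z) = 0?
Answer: -20*sqrt(2) ≈ -28.284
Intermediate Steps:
v = 8 (v = -4*(-2) = 8)
o(B, y) = 0
Q(N) = sqrt(8 + N)
m*Q(o(-3, 0)) = -10*sqrt(8 + 0) = -20*sqrt(2)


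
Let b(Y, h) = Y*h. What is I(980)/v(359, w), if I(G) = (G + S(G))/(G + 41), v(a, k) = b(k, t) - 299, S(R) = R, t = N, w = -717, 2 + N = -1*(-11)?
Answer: -245/861724 ≈ -0.00028431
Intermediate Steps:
N = 9 (N = -2 - 1*(-11) = -2 + 11 = 9)
t = 9
v(a, k) = -299 + 9*k (v(a, k) = k*9 - 299 = 9*k - 299 = -299 + 9*k)
I(G) = 2*G/(41 + G) (I(G) = (G + G)/(G + 41) = (2*G)/(41 + G) = 2*G/(41 + G))
I(980)/v(359, w) = (2*980/(41 + 980))/(-299 + 9*(-717)) = (2*980/1021)/(-299 - 6453) = (2*980*(1/1021))/(-6752) = (1960/1021)*(-1/6752) = -245/861724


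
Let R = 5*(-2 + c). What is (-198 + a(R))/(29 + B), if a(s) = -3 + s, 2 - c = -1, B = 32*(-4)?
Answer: 196/99 ≈ 1.9798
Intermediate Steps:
B = -128
c = 3 (c = 2 - 1*(-1) = 2 + 1 = 3)
R = 5 (R = 5*(-2 + 3) = 5*1 = 5)
(-198 + a(R))/(29 + B) = (-198 + (-3 + 5))/(29 - 128) = (-198 + 2)/(-99) = -196*(-1/99) = 196/99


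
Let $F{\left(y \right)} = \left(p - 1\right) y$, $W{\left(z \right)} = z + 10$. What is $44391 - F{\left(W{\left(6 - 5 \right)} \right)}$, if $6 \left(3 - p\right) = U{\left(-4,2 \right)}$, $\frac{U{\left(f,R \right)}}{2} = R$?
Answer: $\frac{133129}{3} \approx 44376.0$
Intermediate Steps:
$U{\left(f,R \right)} = 2 R$
$p = \frac{7}{3}$ ($p = 3 - \frac{2 \cdot 2}{6} = 3 - \frac{2}{3} = \frac{7}{3} \approx 2.3333$)
$W{\left(z \right)} = 10 + z$
$F{\left(y \right)} = \frac{4 y}{3}$ ($F{\left(y \right)} = \left(\frac{7}{3} - 1\right) y = \frac{4 y}{3}$)
$44391 - F{\left(W{\left(6 - 5 \right)} \right)} = 44391 - \frac{4 \left(10 + \left(6 - 5\right)\right)}{3} = 44391 - \frac{4 \left(10 + 1\right)}{3} = 44391 - \frac{4}{3} \cdot 11 = 44391 - \frac{44}{3} = \frac{133129}{3}$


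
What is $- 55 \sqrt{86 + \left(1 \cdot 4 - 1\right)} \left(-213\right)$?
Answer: $11715 \sqrt{89} \approx 1.1052 \cdot 10^{5}$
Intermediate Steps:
$- 55 \sqrt{86 + \left(1 \cdot 4 - 1\right)} \left(-213\right) = - 55 \sqrt{86 + \left(4 - 1\right)} \left(-213\right) = - 55 \sqrt{86 + 3} \left(-213\right) = - 55 \sqrt{89} \left(-213\right) = 11715 \sqrt{89}$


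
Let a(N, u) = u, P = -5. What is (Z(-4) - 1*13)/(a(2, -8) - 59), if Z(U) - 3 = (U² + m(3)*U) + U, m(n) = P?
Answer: -22/67 ≈ -0.32836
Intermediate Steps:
m(n) = -5
Z(U) = 3 + U² - 4*U (Z(U) = 3 + ((U² - 5*U) + U) = 3 + (U² - 4*U) = 3 + U² - 4*U)
(Z(-4) - 1*13)/(a(2, -8) - 59) = ((3 + (-4)² - 4*(-4)) - 1*13)/(-8 - 59) = ((3 + 16 + 16) - 13)/(-67) = (35 - 13)*(-1/67) = 22*(-1/67) = -22/67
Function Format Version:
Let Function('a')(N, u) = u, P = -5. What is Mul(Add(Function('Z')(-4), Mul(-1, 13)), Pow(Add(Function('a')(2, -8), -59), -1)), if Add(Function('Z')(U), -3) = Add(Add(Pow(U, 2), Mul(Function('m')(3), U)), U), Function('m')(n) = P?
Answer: Rational(-22, 67) ≈ -0.32836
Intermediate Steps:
Function('m')(n) = -5
Function('Z')(U) = Add(3, Pow(U, 2), Mul(-4, U)) (Function('Z')(U) = Add(3, Add(Add(Pow(U, 2), Mul(-5, U)), U)) = Add(3, Add(Pow(U, 2), Mul(-4, U))) = Add(3, Pow(U, 2), Mul(-4, U)))
Mul(Add(Function('Z')(-4), Mul(-1, 13)), Pow(Add(Function('a')(2, -8), -59), -1)) = Mul(Add(Add(3, Pow(-4, 2), Mul(-4, -4)), Mul(-1, 13)), Pow(Add(-8, -59), -1)) = Mul(Add(Add(3, 16, 16), -13), Pow(-67, -1)) = Mul(Add(35, -13), Rational(-1, 67)) = Mul(22, Rational(-1, 67)) = Rational(-22, 67)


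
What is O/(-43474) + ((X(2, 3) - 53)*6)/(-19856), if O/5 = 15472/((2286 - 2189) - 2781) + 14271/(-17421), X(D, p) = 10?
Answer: 11562779991141/840883285709192 ≈ 0.013751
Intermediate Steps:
O = -128267115/3896497 (O = 5*(15472/((2286 - 2189) - 2781) + 14271/(-17421)) = 5*(15472/(97 - 2781) + 14271*(-1/17421)) = 5*(15472/(-2684) - 4757/5807) = 5*(15472*(-1/2684) - 4757/5807) = 5*(-3868/671 - 4757/5807) = 5*(-25653423/3896497) = -128267115/3896497 ≈ -32.919)
O/(-43474) + ((X(2, 3) - 53)*6)/(-19856) = -128267115/3896497/(-43474) + ((10 - 53)*6)/(-19856) = -128267115/3896497*(-1/43474) - 43*6*(-1/19856) = 128267115/169396310578 - 258*(-1/19856) = 128267115/169396310578 + 129/9928 = 11562779991141/840883285709192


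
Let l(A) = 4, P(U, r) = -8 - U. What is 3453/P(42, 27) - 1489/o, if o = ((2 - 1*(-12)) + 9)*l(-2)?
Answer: -196063/2300 ≈ -85.245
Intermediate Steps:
o = 92 (o = ((2 - 1*(-12)) + 9)*4 = ((2 + 12) + 9)*4 = (14 + 9)*4 = 23*4 = 92)
3453/P(42, 27) - 1489/o = 3453/(-8 - 1*42) - 1489/92 = 3453/(-8 - 42) - 1489*1/92 = 3453/(-50) - 1489/92 = 3453*(-1/50) - 1489/92 = -3453/50 - 1489/92 = -196063/2300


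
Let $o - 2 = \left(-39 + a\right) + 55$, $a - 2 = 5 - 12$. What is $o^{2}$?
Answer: $169$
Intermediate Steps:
$a = -5$ ($a = 2 + \left(5 - 12\right) = 2 - 7 = -5$)
$o = 13$ ($o = 2 + \left(\left(-39 - 5\right) + 55\right) = 2 + \left(-44 + 55\right) = 2 + 11 = 13$)
$o^{2} = 13^{2} = 169$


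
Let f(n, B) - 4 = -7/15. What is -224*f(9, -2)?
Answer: -11872/15 ≈ -791.47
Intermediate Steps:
f(n, B) = 53/15 (f(n, B) = 4 - 7/15 = 53/15)
-224*f(9, -2) = -224*53/15 = -11872/15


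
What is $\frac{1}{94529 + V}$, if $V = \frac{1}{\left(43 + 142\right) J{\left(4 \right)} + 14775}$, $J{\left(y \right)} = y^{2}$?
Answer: $\frac{17735}{1676471816} \approx 1.0579 \cdot 10^{-5}$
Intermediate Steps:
$V = \frac{1}{17735}$ ($V = \frac{1}{\left(43 + 142\right) 4^{2} + 14775} = \frac{1}{185 \cdot 16 + 14775} = \frac{1}{2960 + 14775} = \frac{1}{17735} \approx 5.6386 \cdot 10^{-5}$)
$\frac{1}{94529 + V} = \frac{1}{94529 + \frac{1}{17735}} = \frac{1}{\frac{1676471816}{17735}} = \frac{17735}{1676471816}$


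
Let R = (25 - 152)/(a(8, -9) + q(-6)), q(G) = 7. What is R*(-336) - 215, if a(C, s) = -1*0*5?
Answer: 5881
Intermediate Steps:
a(C, s) = 0 (a(C, s) = 0*5 = 0)
R = -127/7 (R = (25 - 152)/(0 + 7) = -127/7 ≈ -18.143)
R*(-336) - 215 = -127/7*(-336) - 215 = 6096 - 215 = 5881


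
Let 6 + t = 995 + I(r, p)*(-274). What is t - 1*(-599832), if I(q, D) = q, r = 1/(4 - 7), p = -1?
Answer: 1802737/3 ≈ 6.0091e+5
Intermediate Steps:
r = -1/3 (r = 1/(-3) = -1/3 ≈ -0.33333)
t = 3241/3 (t = -6 + (995 - 1/3*(-274)) = -6 + (995 + 274/3) = -6 + 3259/3 = 3241/3 ≈ 1080.3)
t - 1*(-599832) = 3241/3 - 1*(-599832) = 3241/3 + 599832 = 1802737/3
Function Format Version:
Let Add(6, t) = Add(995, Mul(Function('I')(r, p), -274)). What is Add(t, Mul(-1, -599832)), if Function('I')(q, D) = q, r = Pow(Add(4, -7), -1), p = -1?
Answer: Rational(1802737, 3) ≈ 6.0091e+5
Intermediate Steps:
r = Rational(-1, 3) (r = Pow(-3, -1) = Rational(-1, 3) ≈ -0.33333)
t = Rational(3241, 3) (t = Add(-6, Add(995, Mul(Rational(-1, 3), -274))) = Add(-6, Add(995, Rational(274, 3))) = Add(-6, Rational(3259, 3)) = Rational(3241, 3) ≈ 1080.3)
Add(t, Mul(-1, -599832)) = Add(Rational(3241, 3), Mul(-1, -599832)) = Add(Rational(3241, 3), 599832) = Rational(1802737, 3)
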